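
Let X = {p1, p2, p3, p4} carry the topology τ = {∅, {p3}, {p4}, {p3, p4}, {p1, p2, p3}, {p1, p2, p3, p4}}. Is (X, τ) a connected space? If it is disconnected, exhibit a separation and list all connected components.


(X, τ) is disconnected; components = [{p4}, {p1, p2, p3}].

Find clopen sets (U ∈ τ with X ∖ U ∈ τ):
  U = ∅, X ∖ U = {p1, p2, p3, p4} — both open, so U is clopen.
  U = {p4}, X ∖ U = {p1, p2, p3} — both open, so U is clopen.
  U = {p1, p2, p3}, X ∖ U = {p4} — both open, so U is clopen.
  U = {p1, p2, p3, p4}, X ∖ U = ∅ — both open, so U is clopen.
Nontrivial clopen(s) exist: e.g. {p1, p2, p3}. So (X, τ) is disconnected.
Compute connected components by grouping points that agree on all clopens:
  component: {p4}
  component: {p1, p2, p3}


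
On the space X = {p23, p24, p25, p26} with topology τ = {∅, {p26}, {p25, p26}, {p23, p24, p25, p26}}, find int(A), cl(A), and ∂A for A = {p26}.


int(A) = {p26}, cl(A) = {p23, p24, p25, p26}, ∂A = {p23, p24, p25}.

Closed sets in (X, τ) are complements of opens:
  closed(X, τ) = {∅, {p23, p24}, {p23, p24, p25}, {p23, p24, p25, p26}}.
int(A) = ⋃ {U ∈ τ : U ⊆ A}. Opens contained in A: ∅, {p26}.
Taking the union of these: int(A) = {p26}.
cl(A) = ⋂ {C closed : A ⊆ C}. Closed sets containing A: {p23, p24, p25, p26}.
Intersecting these: cl(A) = {p23, p24, p25, p26}.
∂A = cl(A) ∖ int(A) = {p23, p24, p25, p26} ∖ {p26} = {p23, p24, p25}.


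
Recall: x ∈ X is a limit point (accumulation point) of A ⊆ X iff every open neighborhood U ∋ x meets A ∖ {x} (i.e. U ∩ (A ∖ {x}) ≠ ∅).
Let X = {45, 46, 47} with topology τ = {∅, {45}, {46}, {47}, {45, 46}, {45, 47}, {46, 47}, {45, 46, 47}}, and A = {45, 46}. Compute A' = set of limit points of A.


A' = ∅

For each x ∈ X, list the open sets U ∈ τ with x ∈ U, then check whether U ∩ (A ∖ {x}) ≠ ∅ for every such U.
  x = 45: open {45} ∋ x has {45} ∩ (A ∖ {45}) = ∅, so x is NOT a limit point.
  x = 46: open {46} ∋ x has {46} ∩ (A ∖ {46}) = ∅, so x is NOT a limit point.
  x = 47: open {47} ∋ x has {47} ∩ (A ∖ {47}) = ∅, so x is NOT a limit point.
Collecting: A' = ∅.


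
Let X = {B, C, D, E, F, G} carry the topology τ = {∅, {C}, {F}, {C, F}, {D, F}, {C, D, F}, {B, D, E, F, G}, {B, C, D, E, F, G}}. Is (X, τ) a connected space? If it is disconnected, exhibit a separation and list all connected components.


(X, τ) is disconnected; components = [{C}, {B, D, E, F, G}].

Find clopen sets (U ∈ τ with X ∖ U ∈ τ):
  U = ∅, X ∖ U = {B, C, D, E, F, G} — both open, so U is clopen.
  U = {C}, X ∖ U = {B, D, E, F, G} — both open, so U is clopen.
  U = {B, D, E, F, G}, X ∖ U = {C} — both open, so U is clopen.
  U = {B, C, D, E, F, G}, X ∖ U = ∅ — both open, so U is clopen.
Nontrivial clopen(s) exist: e.g. {C}. So (X, τ) is disconnected.
Compute connected components by grouping points that agree on all clopens:
  component: {C}
  component: {B, D, E, F, G}


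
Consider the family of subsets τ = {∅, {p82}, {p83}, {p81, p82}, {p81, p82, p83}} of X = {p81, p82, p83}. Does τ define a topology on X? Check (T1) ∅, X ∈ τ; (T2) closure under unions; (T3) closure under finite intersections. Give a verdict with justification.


τ is NOT a topology on X.

Axiom (T1): ∅ ∈ τ? Yes; X ∈ τ? Yes.
Axiom (T2/T3): check pairwise unions and intersections of members of τ.
Counterexample for (T2): {p82} ∪ {p83} = {p82, p83} ∉ τ. Therefore τ is NOT a topology.


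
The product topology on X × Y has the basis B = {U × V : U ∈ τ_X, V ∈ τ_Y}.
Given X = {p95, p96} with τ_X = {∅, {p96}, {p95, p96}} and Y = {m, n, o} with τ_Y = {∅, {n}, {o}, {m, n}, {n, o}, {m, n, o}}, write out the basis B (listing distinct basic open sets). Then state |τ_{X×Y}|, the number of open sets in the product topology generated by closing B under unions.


Basis B = {∅ × ∅, {p96} × {n}, {p96} × {o}, {p95, p96} × {n}, {p95, p96} × {o}, {p96} × {m, n}, {p96} × {n, o}, {p96} × {m, n, o}, {p95, p96} × {m, n}, {p95, p96} × {n, o}, {p95, p96} × {m, n, o}}; |τ_{X×Y}| = 18.

Enumerate products U × V with U ∈ τ_X, V ∈ τ_Y (deduplicated):
  ∅ × ∅ = {} (∅)
  {p96} × {n} = {(p96,n)}
  {p96} × {o} = {(p96,o)}
  {p95, p96} × {n} = {(p95,n), (p96,n)}
  {p95, p96} × {o} = {(p95,o), (p96,o)}
  {p96} × {m, n} = {(p96,m), (p96,n)}
  {p96} × {n, o} = {(p96,n), (p96,o)}
  {p96} × {m, n, o} = {(p96,m), (p96,n), (p96,o)}
  {p95, p96} × {m, n} = {(p95,m), (p95,n), (p96,m), (p96,n)}
  {p95, p96} × {n, o} = {(p95,n), (p95,o), (p96,n), (p96,o)}
  {p95, p96} × {m, n, o} = {(p95,m), (p95,n), (p95,o), (p96,m), (p96,n), (p96,o)}
These 11 distinct sets form the basis B.
Close under arbitrary unions to get τ_{X×Y}; counting gives |τ_{X×Y}| = 18.


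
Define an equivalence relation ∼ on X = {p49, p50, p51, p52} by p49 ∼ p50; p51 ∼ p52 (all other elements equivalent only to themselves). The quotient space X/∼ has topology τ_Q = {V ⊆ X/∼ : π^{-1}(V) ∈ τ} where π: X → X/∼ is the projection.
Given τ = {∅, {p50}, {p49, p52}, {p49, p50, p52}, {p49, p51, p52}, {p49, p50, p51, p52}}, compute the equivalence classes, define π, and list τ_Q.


X/∼ = {[p49=p50], [p51=p52]}; |τ_Q| = 2.

Equivalence classes: [p49=p50], [p51=p52].
Quotient map π: X → X/∼ sends p49 ↦ [p49=p50], p50 ↦ [p49=p50], p51 ↦ [p51=p52], p52 ↦ [p51=p52].
For each subset V ⊆ X/∼, compute π^{-1}(V) ⊆ X and check whether π^{-1}(V) ∈ τ. V is open in τ_Q iff π^{-1}(V) ∈ τ.
  V = {}: π^{-1}(V) = ∅ ∈ τ ✓.
  V = {[p49=p50]}: π^{-1}(V) = {p49, p50} ∉ τ ✗.
  V = {[p51=p52]}: π^{-1}(V) = {p51, p52} ∉ τ ✗.
  V = {[p49=p50], [p51=p52]}: π^{-1}(V) = {p49, p50, p51, p52} ∈ τ ✓.
Open sets in the quotient: τ_Q = {{}, {[p49=p50], [p51=p52]}} (2 elements).


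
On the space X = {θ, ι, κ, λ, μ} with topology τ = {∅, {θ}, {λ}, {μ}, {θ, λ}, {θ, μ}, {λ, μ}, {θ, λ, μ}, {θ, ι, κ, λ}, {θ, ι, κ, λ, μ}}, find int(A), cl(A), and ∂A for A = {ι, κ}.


int(A) = ∅, cl(A) = {ι, κ}, ∂A = {ι, κ}.

Closed sets in (X, τ) are complements of opens:
  closed(X, τ) = {∅, {μ}, {ι, κ}, {θ, ι, κ}, {ι, κ, λ}, {ι, κ, μ}, {θ, ι, κ, λ}, {θ, ι, κ, μ}, {ι, κ, λ, μ}, {θ, ι, κ, λ, μ}}.
int(A) = ⋃ {U ∈ τ : U ⊆ A}. Opens contained in A: ∅.
Taking the union of these: int(A) = ∅.
cl(A) = ⋂ {C closed : A ⊆ C}. Closed sets containing A: {ι, κ}, {θ, ι, κ}, {ι, κ, λ}, {ι, κ, μ}, {θ, ι, κ, λ}, {θ, ι, κ, μ}, {ι, κ, λ, μ}, {θ, ι, κ, λ, μ}.
Intersecting these: cl(A) = {ι, κ}.
∂A = cl(A) ∖ int(A) = {ι, κ} ∖ ∅ = {ι, κ}.


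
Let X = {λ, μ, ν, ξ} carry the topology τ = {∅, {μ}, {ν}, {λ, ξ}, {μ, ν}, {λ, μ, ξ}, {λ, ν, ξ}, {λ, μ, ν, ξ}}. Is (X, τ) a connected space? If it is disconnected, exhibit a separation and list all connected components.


(X, τ) is disconnected; components = [{μ}, {ν}, {λ, ξ}].

Find clopen sets (U ∈ τ with X ∖ U ∈ τ):
  U = ∅, X ∖ U = {λ, μ, ν, ξ} — both open, so U is clopen.
  U = {μ}, X ∖ U = {λ, ν, ξ} — both open, so U is clopen.
  U = {ν}, X ∖ U = {λ, μ, ξ} — both open, so U is clopen.
  U = {λ, ξ}, X ∖ U = {μ, ν} — both open, so U is clopen.
  U = {μ, ν}, X ∖ U = {λ, ξ} — both open, so U is clopen.
  U = {λ, μ, ξ}, X ∖ U = {ν} — both open, so U is clopen.
  U = {λ, ν, ξ}, X ∖ U = {μ} — both open, so U is clopen.
  U = {λ, μ, ν, ξ}, X ∖ U = ∅ — both open, so U is clopen.
Nontrivial clopen(s) exist: e.g. {λ, ν, ξ}. So (X, τ) is disconnected.
Compute connected components by grouping points that agree on all clopens:
  component: {μ}
  component: {ν}
  component: {λ, ξ}


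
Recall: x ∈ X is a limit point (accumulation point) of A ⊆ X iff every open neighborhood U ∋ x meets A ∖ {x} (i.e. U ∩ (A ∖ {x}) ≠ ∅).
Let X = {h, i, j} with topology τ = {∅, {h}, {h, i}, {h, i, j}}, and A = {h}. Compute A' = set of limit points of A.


A' = {i, j}

For each x ∈ X, list the open sets U ∈ τ with x ∈ U, then check whether U ∩ (A ∖ {x}) ≠ ∅ for every such U.
  x = h: open {h} ∋ x has {h} ∩ (A ∖ {h}) = ∅, so x is NOT a limit point.
  x = i: opens ∋ x are {h, i}, {h, i, j}; each meets A ∖ {i}, so x IS a limit point.
  x = j: opens ∋ x are {h, i, j}; each meets A ∖ {j}, so x IS a limit point.
Collecting: A' = {i, j}.


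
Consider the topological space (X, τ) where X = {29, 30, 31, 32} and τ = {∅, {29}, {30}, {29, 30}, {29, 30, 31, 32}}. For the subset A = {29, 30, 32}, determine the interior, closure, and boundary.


int(A) = {29, 30}, cl(A) = {29, 30, 31, 32}, ∂A = {31, 32}.

Closed sets in (X, τ) are complements of opens:
  closed(X, τ) = {∅, {31, 32}, {29, 31, 32}, {30, 31, 32}, {29, 30, 31, 32}}.
int(A) = ⋃ {U ∈ τ : U ⊆ A}. Opens contained in A: ∅, {29}, {30}, {29, 30}.
Taking the union of these: int(A) = {29, 30}.
cl(A) = ⋂ {C closed : A ⊆ C}. Closed sets containing A: {29, 30, 31, 32}.
Intersecting these: cl(A) = {29, 30, 31, 32}.
∂A = cl(A) ∖ int(A) = {29, 30, 31, 32} ∖ {29, 30} = {31, 32}.


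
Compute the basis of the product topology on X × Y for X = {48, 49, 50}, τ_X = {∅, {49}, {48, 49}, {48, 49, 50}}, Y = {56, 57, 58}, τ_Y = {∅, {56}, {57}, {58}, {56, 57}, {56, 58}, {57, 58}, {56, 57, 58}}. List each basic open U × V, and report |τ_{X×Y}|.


Basis B = {∅ × ∅, {49} × {56}, {49} × {57}, {49} × {58}, {48, 49} × {56}, {48, 49} × {57}, {48, 49} × {58}, {49} × {56, 57}, {49} × {56, 58}, {49} × {57, 58}, {48, 49, 50} × {56}, {48, 49, 50} × {57}, {48, 49, 50} × {58}, {49} × {56, 57, 58}, {48, 49} × {56, 57}, {48, 49} × {56, 58}, {48, 49} × {57, 58}, {48, 49} × {56, 57, 58}, {48, 49, 50} × {56, 57}, {48, 49, 50} × {56, 58}, {48, 49, 50} × {57, 58}, {48, 49, 50} × {56, 57, 58}}; |τ_{X×Y}| = 64.

Enumerate products U × V with U ∈ τ_X, V ∈ τ_Y (deduplicated):
  ∅ × ∅ = {} (∅)
  {49} × {56} = {(49,56)}
  {49} × {57} = {(49,57)}
  {49} × {58} = {(49,58)}
  {48, 49} × {56} = {(48,56), (49,56)}
  {48, 49} × {57} = {(48,57), (49,57)}
  {48, 49} × {58} = {(48,58), (49,58)}
  {49} × {56, 57} = {(49,56), (49,57)}
  {49} × {56, 58} = {(49,56), (49,58)}
  {49} × {57, 58} = {(49,57), (49,58)}
  {48, 49, 50} × {56} = {(48,56), (49,56), (50,56)}
  {48, 49, 50} × {57} = {(48,57), (49,57), (50,57)}
  {48, 49, 50} × {58} = {(48,58), (49,58), (50,58)}
  {49} × {56, 57, 58} = {(49,56), (49,57), (49,58)}
  {48, 49} × {56, 57} = {(48,56), (48,57), (49,56), (49,57)}
  {48, 49} × {56, 58} = {(48,56), (48,58), (49,56), (49,58)}
  {48, 49} × {57, 58} = {(48,57), (48,58), (49,57), (49,58)}
  {48, 49} × {56, 57, 58} = {(48,56), (48,57), (48,58), (49,56), (49,57), (49,58)}
  {48, 49, 50} × {56, 57} = {(48,56), (48,57), (49,56), (49,57), (50,56), (50,57)}
  {48, 49, 50} × {56, 58} = {(48,56), (48,58), (49,56), (49,58), (50,56), (50,58)}
  {48, 49, 50} × {57, 58} = {(48,57), (48,58), (49,57), (49,58), (50,57), (50,58)}
  {48, 49, 50} × {56, 57, 58} = {(48,56), (48,57), (48,58), (49,56), (49,57), (49,58), (50,56), (50,57), (50,58)}
These 22 distinct sets form the basis B.
Close under arbitrary unions to get τ_{X×Y}; counting gives |τ_{X×Y}| = 64.


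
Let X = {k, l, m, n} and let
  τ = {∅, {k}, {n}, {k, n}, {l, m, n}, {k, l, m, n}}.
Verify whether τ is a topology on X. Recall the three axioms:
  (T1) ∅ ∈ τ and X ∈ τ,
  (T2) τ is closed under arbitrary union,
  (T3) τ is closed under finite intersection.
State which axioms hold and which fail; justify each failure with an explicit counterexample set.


τ IS a topology on X.

Axiom (T1): ∅ ∈ τ? Yes; X ∈ τ? Yes.
Axiom (T2/T3): check pairwise unions and intersections of members of τ.
All pairwise intersections and unions checked — each lies in τ. Therefore τ satisfies (T1), (T2), (T3): it IS a topology on X.


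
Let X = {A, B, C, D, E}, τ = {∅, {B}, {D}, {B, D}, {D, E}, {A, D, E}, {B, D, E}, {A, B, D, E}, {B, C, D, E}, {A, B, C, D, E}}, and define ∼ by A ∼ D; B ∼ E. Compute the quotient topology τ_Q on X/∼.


X/∼ = {[A=D], [B=E], [C]}; |τ_Q| = 3.

Equivalence classes: [A=D], [B=E], [C].
Quotient map π: X → X/∼ sends A ↦ [A=D], B ↦ [B=E], C ↦ [C], D ↦ [A=D], E ↦ [B=E].
For each subset V ⊆ X/∼, compute π^{-1}(V) ⊆ X and check whether π^{-1}(V) ∈ τ. V is open in τ_Q iff π^{-1}(V) ∈ τ.
  V = {}: π^{-1}(V) = ∅ ∈ τ ✓.
  V = {[A=D]}: π^{-1}(V) = {A, D} ∉ τ ✗.
  V = {[B=E]}: π^{-1}(V) = {B, E} ∉ τ ✗.
  V = {[A=D], [B=E]}: π^{-1}(V) = {A, B, D, E} ∈ τ ✓.
  V = {[C]}: π^{-1}(V) = {C} ∉ τ ✗.
  V = {[A=D], [C]}: π^{-1}(V) = {A, C, D} ∉ τ ✗.
  V = {[B=E], [C]}: π^{-1}(V) = {B, C, E} ∉ τ ✗.
  V = {[A=D], [B=E], [C]}: π^{-1}(V) = {A, B, C, D, E} ∈ τ ✓.
Open sets in the quotient: τ_Q = {{}, {[A=D], [B=E]}, {[A=D], [B=E], [C]}} (3 elements).


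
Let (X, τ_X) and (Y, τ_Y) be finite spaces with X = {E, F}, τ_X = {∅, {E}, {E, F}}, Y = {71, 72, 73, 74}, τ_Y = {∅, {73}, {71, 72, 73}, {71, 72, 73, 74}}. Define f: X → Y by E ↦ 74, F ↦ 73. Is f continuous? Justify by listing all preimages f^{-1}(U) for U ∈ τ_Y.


f is NOT continuous.

Compute f^{-1}(U) for each U ∈ τ_Y:
  U = ∅: f^{-1}(U) = ∅ ∈ τ_X ✓.
  U = {73}: f^{-1}(U) = {F} ∉ τ_X ✗.
  U = {71, 72, 73}: f^{-1}(U) = {F} ∉ τ_X ✗.
  U = {71, 72, 73, 74}: f^{-1}(U) = {E, F} ∈ τ_X ✓.
Found U = {73} with f^{-1}(U) = {F} not in τ_X. Therefore f is NOT continuous.


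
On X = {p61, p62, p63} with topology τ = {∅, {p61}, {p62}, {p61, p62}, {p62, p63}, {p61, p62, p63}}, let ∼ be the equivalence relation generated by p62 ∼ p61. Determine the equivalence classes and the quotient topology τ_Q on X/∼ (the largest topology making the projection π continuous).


X/∼ = {[p61=p62], [p63]}; |τ_Q| = 3.

Equivalence classes: [p61=p62], [p63].
Quotient map π: X → X/∼ sends p61 ↦ [p61=p62], p62 ↦ [p61=p62], p63 ↦ [p63].
For each subset V ⊆ X/∼, compute π^{-1}(V) ⊆ X and check whether π^{-1}(V) ∈ τ. V is open in τ_Q iff π^{-1}(V) ∈ τ.
  V = {}: π^{-1}(V) = ∅ ∈ τ ✓.
  V = {[p61=p62]}: π^{-1}(V) = {p61, p62} ∈ τ ✓.
  V = {[p63]}: π^{-1}(V) = {p63} ∉ τ ✗.
  V = {[p61=p62], [p63]}: π^{-1}(V) = {p61, p62, p63} ∈ τ ✓.
Open sets in the quotient: τ_Q = {{}, {[p61=p62]}, {[p61=p62], [p63]}} (3 elements).


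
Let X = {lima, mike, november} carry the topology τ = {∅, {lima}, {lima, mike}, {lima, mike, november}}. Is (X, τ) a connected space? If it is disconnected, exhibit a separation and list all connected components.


(X, τ) is connected.

Find clopen sets (U ∈ τ with X ∖ U ∈ τ):
  U = ∅, X ∖ U = {lima, mike, november} — both open, so U is clopen.
  U = {lima, mike, november}, X ∖ U = ∅ — both open, so U is clopen.
Only trivial clopens (∅ and X) exist, so (X, τ) is connected.
Compute connected components by grouping points that agree on all clopens:
  component: {lima, mike, november}


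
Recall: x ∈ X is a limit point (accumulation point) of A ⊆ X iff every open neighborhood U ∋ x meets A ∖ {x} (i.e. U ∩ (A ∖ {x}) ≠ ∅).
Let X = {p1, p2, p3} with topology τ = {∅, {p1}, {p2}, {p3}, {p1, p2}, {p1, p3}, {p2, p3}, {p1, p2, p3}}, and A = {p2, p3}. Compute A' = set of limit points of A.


A' = ∅

For each x ∈ X, list the open sets U ∈ τ with x ∈ U, then check whether U ∩ (A ∖ {x}) ≠ ∅ for every such U.
  x = p1: open {p1} ∋ x has {p1} ∩ (A ∖ {p1}) = ∅, so x is NOT a limit point.
  x = p2: open {p2} ∋ x has {p2} ∩ (A ∖ {p2}) = ∅, so x is NOT a limit point.
  x = p3: open {p3} ∋ x has {p3} ∩ (A ∖ {p3}) = ∅, so x is NOT a limit point.
Collecting: A' = ∅.


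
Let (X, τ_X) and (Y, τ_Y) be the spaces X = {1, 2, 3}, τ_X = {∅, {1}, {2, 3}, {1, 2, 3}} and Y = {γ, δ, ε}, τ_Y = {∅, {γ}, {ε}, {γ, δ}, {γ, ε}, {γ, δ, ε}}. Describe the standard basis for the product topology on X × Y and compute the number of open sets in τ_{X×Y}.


Basis B = {∅ × ∅, {1} × {γ}, {1} × {ε}, {1} × {γ, δ}, {1} × {γ, ε}, {2, 3} × {γ}, {2, 3} × {ε}, {1} × {γ, δ, ε}, {1, 2, 3} × {γ}, {1, 2, 3} × {ε}, {2, 3} × {γ, δ}, {2, 3} × {γ, ε}, {1, 2, 3} × {γ, δ}, {1, 2, 3} × {γ, ε}, {2, 3} × {γ, δ, ε}, {1, 2, 3} × {γ, δ, ε}}; |τ_{X×Y}| = 36.

Enumerate products U × V with U ∈ τ_X, V ∈ τ_Y (deduplicated):
  ∅ × ∅ = {} (∅)
  {1} × {γ} = {(1,γ)}
  {1} × {ε} = {(1,ε)}
  {1} × {γ, δ} = {(1,γ), (1,δ)}
  {1} × {γ, ε} = {(1,γ), (1,ε)}
  {2, 3} × {γ} = {(2,γ), (3,γ)}
  {2, 3} × {ε} = {(2,ε), (3,ε)}
  {1} × {γ, δ, ε} = {(1,γ), (1,δ), (1,ε)}
  {1, 2, 3} × {γ} = {(1,γ), (2,γ), (3,γ)}
  {1, 2, 3} × {ε} = {(1,ε), (2,ε), (3,ε)}
  {2, 3} × {γ, δ} = {(2,γ), (2,δ), (3,γ), (3,δ)}
  {2, 3} × {γ, ε} = {(2,γ), (2,ε), (3,γ), (3,ε)}
  {1, 2, 3} × {γ, δ} = {(1,γ), (1,δ), (2,γ), (2,δ), (3,γ), (3,δ)}
  {1, 2, 3} × {γ, ε} = {(1,γ), (1,ε), (2,γ), (2,ε), (3,γ), (3,ε)}
  {2, 3} × {γ, δ, ε} = {(2,γ), (2,δ), (2,ε), (3,γ), (3,δ), (3,ε)}
  {1, 2, 3} × {γ, δ, ε} = {(1,γ), (1,δ), (1,ε), (2,γ), (2,δ), (2,ε), (3,γ), (3,δ), (3,ε)}
These 16 distinct sets form the basis B.
Close under arbitrary unions to get τ_{X×Y}; counting gives |τ_{X×Y}| = 36.


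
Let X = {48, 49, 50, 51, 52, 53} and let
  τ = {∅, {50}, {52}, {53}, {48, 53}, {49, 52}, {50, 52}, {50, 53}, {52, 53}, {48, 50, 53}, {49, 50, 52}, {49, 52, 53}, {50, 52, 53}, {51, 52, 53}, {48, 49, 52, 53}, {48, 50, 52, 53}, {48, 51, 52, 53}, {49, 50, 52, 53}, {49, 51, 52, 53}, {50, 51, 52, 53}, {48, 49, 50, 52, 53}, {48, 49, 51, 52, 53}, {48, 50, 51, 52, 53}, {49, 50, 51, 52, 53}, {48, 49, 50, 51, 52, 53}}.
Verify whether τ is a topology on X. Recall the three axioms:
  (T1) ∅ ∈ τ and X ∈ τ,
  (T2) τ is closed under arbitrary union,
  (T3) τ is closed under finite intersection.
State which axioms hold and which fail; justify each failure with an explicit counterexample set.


τ is NOT a topology on X.

Axiom (T1): ∅ ∈ τ? Yes; X ∈ τ? Yes.
Axiom (T2/T3): check pairwise unions and intersections of members of τ.
Counterexample for (T2): {52} ∪ {48, 53} = {48, 52, 53} ∉ τ. Therefore τ is NOT a topology.


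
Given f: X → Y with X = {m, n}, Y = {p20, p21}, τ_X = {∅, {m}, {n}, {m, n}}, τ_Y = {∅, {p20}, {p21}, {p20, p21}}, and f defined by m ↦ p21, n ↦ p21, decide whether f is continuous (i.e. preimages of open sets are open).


f IS continuous.

Compute f^{-1}(U) for each U ∈ τ_Y:
  U = ∅: f^{-1}(U) = ∅ ∈ τ_X ✓.
  U = {p20}: f^{-1}(U) = ∅ ∈ τ_X ✓.
  U = {p21}: f^{-1}(U) = {m, n} ∈ τ_X ✓.
  U = {p20, p21}: f^{-1}(U) = {m, n} ∈ τ_X ✓.
Every preimage lies in τ_X, so f IS continuous.


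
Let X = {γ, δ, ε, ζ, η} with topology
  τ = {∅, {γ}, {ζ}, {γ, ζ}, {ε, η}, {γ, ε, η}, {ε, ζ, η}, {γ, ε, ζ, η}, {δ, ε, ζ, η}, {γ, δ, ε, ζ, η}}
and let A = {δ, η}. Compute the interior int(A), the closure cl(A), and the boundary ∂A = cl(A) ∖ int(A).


int(A) = ∅, cl(A) = {δ, ε, η}, ∂A = {δ, ε, η}.

Closed sets in (X, τ) are complements of opens:
  closed(X, τ) = {∅, {γ}, {δ}, {γ, δ}, {δ, ζ}, {γ, δ, ζ}, {δ, ε, η}, {γ, δ, ε, η}, {δ, ε, ζ, η}, {γ, δ, ε, ζ, η}}.
int(A) = ⋃ {U ∈ τ : U ⊆ A}. Opens contained in A: ∅.
Taking the union of these: int(A) = ∅.
cl(A) = ⋂ {C closed : A ⊆ C}. Closed sets containing A: {δ, ε, η}, {γ, δ, ε, η}, {δ, ε, ζ, η}, {γ, δ, ε, ζ, η}.
Intersecting these: cl(A) = {δ, ε, η}.
∂A = cl(A) ∖ int(A) = {δ, ε, η} ∖ ∅ = {δ, ε, η}.


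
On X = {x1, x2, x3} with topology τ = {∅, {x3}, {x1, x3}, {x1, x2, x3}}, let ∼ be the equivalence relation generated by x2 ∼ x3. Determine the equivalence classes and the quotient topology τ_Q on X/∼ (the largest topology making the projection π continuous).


X/∼ = {[x1], [x2=x3]}; |τ_Q| = 2.

Equivalence classes: [x1], [x2=x3].
Quotient map π: X → X/∼ sends x1 ↦ [x1], x2 ↦ [x2=x3], x3 ↦ [x2=x3].
For each subset V ⊆ X/∼, compute π^{-1}(V) ⊆ X and check whether π^{-1}(V) ∈ τ. V is open in τ_Q iff π^{-1}(V) ∈ τ.
  V = {}: π^{-1}(V) = ∅ ∈ τ ✓.
  V = {[x1]}: π^{-1}(V) = {x1} ∉ τ ✗.
  V = {[x2=x3]}: π^{-1}(V) = {x2, x3} ∉ τ ✗.
  V = {[x1], [x2=x3]}: π^{-1}(V) = {x1, x2, x3} ∈ τ ✓.
Open sets in the quotient: τ_Q = {{}, {[x1], [x2=x3]}} (2 elements).


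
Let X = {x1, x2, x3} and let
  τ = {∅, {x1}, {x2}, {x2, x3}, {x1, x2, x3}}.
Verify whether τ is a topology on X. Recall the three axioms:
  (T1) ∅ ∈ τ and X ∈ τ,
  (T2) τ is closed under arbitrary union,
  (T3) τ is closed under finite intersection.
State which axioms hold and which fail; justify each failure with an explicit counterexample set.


τ is NOT a topology on X.

Axiom (T1): ∅ ∈ τ? Yes; X ∈ τ? Yes.
Axiom (T2/T3): check pairwise unions and intersections of members of τ.
Counterexample for (T2): {x1} ∪ {x2} = {x1, x2} ∉ τ. Therefore τ is NOT a topology.


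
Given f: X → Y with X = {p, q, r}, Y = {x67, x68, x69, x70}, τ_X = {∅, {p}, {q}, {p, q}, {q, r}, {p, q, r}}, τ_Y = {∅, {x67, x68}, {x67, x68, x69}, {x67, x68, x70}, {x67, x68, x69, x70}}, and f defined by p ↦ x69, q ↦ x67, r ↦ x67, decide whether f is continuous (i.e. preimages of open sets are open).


f IS continuous.

Compute f^{-1}(U) for each U ∈ τ_Y:
  U = ∅: f^{-1}(U) = ∅ ∈ τ_X ✓.
  U = {x67, x68}: f^{-1}(U) = {q, r} ∈ τ_X ✓.
  U = {x67, x68, x69}: f^{-1}(U) = {p, q, r} ∈ τ_X ✓.
  U = {x67, x68, x70}: f^{-1}(U) = {q, r} ∈ τ_X ✓.
  U = {x67, x68, x69, x70}: f^{-1}(U) = {p, q, r} ∈ τ_X ✓.
Every preimage lies in τ_X, so f IS continuous.


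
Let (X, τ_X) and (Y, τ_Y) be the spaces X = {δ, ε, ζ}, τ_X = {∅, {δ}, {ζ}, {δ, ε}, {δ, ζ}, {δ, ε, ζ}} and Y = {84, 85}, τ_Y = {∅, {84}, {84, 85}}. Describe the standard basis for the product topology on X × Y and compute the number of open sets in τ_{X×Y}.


Basis B = {∅ × ∅, {δ} × {84}, {ζ} × {84}, {δ} × {84, 85}, {δ, ε} × {84}, {δ, ζ} × {84}, {ζ} × {84, 85}, {δ, ε, ζ} × {84}, {δ, ε} × {84, 85}, {δ, ζ} × {84, 85}, {δ, ε, ζ} × {84, 85}}; |τ_{X×Y}| = 18.

Enumerate products U × V with U ∈ τ_X, V ∈ τ_Y (deduplicated):
  ∅ × ∅ = {} (∅)
  {δ} × {84} = {(δ,84)}
  {ζ} × {84} = {(ζ,84)}
  {δ} × {84, 85} = {(δ,84), (δ,85)}
  {δ, ε} × {84} = {(δ,84), (ε,84)}
  {δ, ζ} × {84} = {(δ,84), (ζ,84)}
  {ζ} × {84, 85} = {(ζ,84), (ζ,85)}
  {δ, ε, ζ} × {84} = {(δ,84), (ε,84), (ζ,84)}
  {δ, ε} × {84, 85} = {(δ,84), (δ,85), (ε,84), (ε,85)}
  {δ, ζ} × {84, 85} = {(δ,84), (δ,85), (ζ,84), (ζ,85)}
  {δ, ε, ζ} × {84, 85} = {(δ,84), (δ,85), (ε,84), (ε,85), (ζ,84), (ζ,85)}
These 11 distinct sets form the basis B.
Close under arbitrary unions to get τ_{X×Y}; counting gives |τ_{X×Y}| = 18.


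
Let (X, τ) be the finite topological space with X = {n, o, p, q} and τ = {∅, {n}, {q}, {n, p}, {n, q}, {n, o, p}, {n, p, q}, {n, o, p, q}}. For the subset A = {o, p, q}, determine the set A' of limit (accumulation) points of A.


A' = {o}

For each x ∈ X, list the open sets U ∈ τ with x ∈ U, then check whether U ∩ (A ∖ {x}) ≠ ∅ for every such U.
  x = n: open {n} ∋ x has {n} ∩ (A ∖ {n}) = ∅, so x is NOT a limit point.
  x = o: opens ∋ x are {n, o, p}, {n, o, p, q}; each meets A ∖ {o}, so x IS a limit point.
  x = p: open {n, p} ∋ x has {n, p} ∩ (A ∖ {p}) = ∅, so x is NOT a limit point.
  x = q: open {q} ∋ x has {q} ∩ (A ∖ {q}) = ∅, so x is NOT a limit point.
Collecting: A' = {o}.


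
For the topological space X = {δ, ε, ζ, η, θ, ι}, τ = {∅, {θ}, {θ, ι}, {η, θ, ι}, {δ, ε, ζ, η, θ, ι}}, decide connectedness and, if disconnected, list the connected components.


(X, τ) is connected.

Find clopen sets (U ∈ τ with X ∖ U ∈ τ):
  U = ∅, X ∖ U = {δ, ε, ζ, η, θ, ι} — both open, so U is clopen.
  U = {δ, ε, ζ, η, θ, ι}, X ∖ U = ∅ — both open, so U is clopen.
Only trivial clopens (∅ and X) exist, so (X, τ) is connected.
Compute connected components by grouping points that agree on all clopens:
  component: {δ, ε, ζ, η, θ, ι}


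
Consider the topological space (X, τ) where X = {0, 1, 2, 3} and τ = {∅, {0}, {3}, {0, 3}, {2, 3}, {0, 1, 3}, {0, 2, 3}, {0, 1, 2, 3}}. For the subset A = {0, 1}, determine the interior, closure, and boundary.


int(A) = {0}, cl(A) = {0, 1}, ∂A = {1}.

Closed sets in (X, τ) are complements of opens:
  closed(X, τ) = {∅, {1}, {2}, {0, 1}, {1, 2}, {0, 1, 2}, {1, 2, 3}, {0, 1, 2, 3}}.
int(A) = ⋃ {U ∈ τ : U ⊆ A}. Opens contained in A: ∅, {0}.
Taking the union of these: int(A) = {0}.
cl(A) = ⋂ {C closed : A ⊆ C}. Closed sets containing A: {0, 1}, {0, 1, 2}, {0, 1, 2, 3}.
Intersecting these: cl(A) = {0, 1}.
∂A = cl(A) ∖ int(A) = {0, 1} ∖ {0} = {1}.


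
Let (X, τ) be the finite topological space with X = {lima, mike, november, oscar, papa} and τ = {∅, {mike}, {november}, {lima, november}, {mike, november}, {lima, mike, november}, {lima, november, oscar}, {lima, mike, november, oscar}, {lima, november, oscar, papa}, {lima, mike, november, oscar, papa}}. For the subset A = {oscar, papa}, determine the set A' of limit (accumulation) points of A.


A' = {papa}

For each x ∈ X, list the open sets U ∈ τ with x ∈ U, then check whether U ∩ (A ∖ {x}) ≠ ∅ for every such U.
  x = lima: open {lima, november} ∋ x has {lima, november} ∩ (A ∖ {lima}) = ∅, so x is NOT a limit point.
  x = mike: open {mike} ∋ x has {mike} ∩ (A ∖ {mike}) = ∅, so x is NOT a limit point.
  x = november: open {november} ∋ x has {november} ∩ (A ∖ {november}) = ∅, so x is NOT a limit point.
  x = oscar: open {lima, november, oscar} ∋ x has {lima, november, oscar} ∩ (A ∖ {oscar}) = ∅, so x is NOT a limit point.
  x = papa: opens ∋ x are {lima, november, oscar, papa}, {lima, mike, november, oscar, papa}; each meets A ∖ {papa}, so x IS a limit point.
Collecting: A' = {papa}.


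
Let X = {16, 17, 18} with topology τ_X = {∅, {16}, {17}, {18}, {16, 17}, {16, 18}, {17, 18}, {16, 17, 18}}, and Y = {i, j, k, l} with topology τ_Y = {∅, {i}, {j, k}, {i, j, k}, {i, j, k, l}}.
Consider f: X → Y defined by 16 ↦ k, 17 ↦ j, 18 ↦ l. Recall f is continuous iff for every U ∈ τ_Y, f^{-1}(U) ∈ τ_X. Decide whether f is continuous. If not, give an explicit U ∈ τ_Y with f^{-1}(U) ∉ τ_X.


f IS continuous.

Compute f^{-1}(U) for each U ∈ τ_Y:
  U = ∅: f^{-1}(U) = ∅ ∈ τ_X ✓.
  U = {i}: f^{-1}(U) = ∅ ∈ τ_X ✓.
  U = {j, k}: f^{-1}(U) = {16, 17} ∈ τ_X ✓.
  U = {i, j, k}: f^{-1}(U) = {16, 17} ∈ τ_X ✓.
  U = {i, j, k, l}: f^{-1}(U) = {16, 17, 18} ∈ τ_X ✓.
Every preimage lies in τ_X, so f IS continuous.


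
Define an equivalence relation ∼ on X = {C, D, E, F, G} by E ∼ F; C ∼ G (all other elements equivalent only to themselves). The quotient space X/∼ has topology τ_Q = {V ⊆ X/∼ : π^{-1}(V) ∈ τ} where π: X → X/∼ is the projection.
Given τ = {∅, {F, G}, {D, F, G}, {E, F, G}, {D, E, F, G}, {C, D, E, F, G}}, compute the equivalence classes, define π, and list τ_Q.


X/∼ = {[C=G], [D], [E=F]}; |τ_Q| = 2.

Equivalence classes: [C=G], [D], [E=F].
Quotient map π: X → X/∼ sends C ↦ [C=G], D ↦ [D], E ↦ [E=F], F ↦ [E=F], G ↦ [C=G].
For each subset V ⊆ X/∼, compute π^{-1}(V) ⊆ X and check whether π^{-1}(V) ∈ τ. V is open in τ_Q iff π^{-1}(V) ∈ τ.
  V = {}: π^{-1}(V) = ∅ ∈ τ ✓.
  V = {[C=G]}: π^{-1}(V) = {C, G} ∉ τ ✗.
  V = {[D]}: π^{-1}(V) = {D} ∉ τ ✗.
  V = {[C=G], [D]}: π^{-1}(V) = {C, D, G} ∉ τ ✗.
  V = {[E=F]}: π^{-1}(V) = {E, F} ∉ τ ✗.
  V = {[C=G], [E=F]}: π^{-1}(V) = {C, E, F, G} ∉ τ ✗.
  V = {[D], [E=F]}: π^{-1}(V) = {D, E, F} ∉ τ ✗.
  V = {[C=G], [D], [E=F]}: π^{-1}(V) = {C, D, E, F, G} ∈ τ ✓.
Open sets in the quotient: τ_Q = {{}, {[C=G], [D], [E=F]}} (2 elements).


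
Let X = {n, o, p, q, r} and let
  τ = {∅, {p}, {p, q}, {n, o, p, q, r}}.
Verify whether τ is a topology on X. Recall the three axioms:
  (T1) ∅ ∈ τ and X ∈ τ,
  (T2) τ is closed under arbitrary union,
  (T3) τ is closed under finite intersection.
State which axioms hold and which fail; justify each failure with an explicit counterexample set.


τ IS a topology on X.

Axiom (T1): ∅ ∈ τ? Yes; X ∈ τ? Yes.
Axiom (T2/T3): check pairwise unions and intersections of members of τ.
All pairwise intersections and unions checked — each lies in τ. Therefore τ satisfies (T1), (T2), (T3): it IS a topology on X.


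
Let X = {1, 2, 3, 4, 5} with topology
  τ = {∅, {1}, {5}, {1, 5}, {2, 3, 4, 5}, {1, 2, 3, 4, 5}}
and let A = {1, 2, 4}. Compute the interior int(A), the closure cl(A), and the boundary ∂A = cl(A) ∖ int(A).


int(A) = {1}, cl(A) = {1, 2, 3, 4}, ∂A = {2, 3, 4}.

Closed sets in (X, τ) are complements of opens:
  closed(X, τ) = {∅, {1}, {2, 3, 4}, {1, 2, 3, 4}, {2, 3, 4, 5}, {1, 2, 3, 4, 5}}.
int(A) = ⋃ {U ∈ τ : U ⊆ A}. Opens contained in A: ∅, {1}.
Taking the union of these: int(A) = {1}.
cl(A) = ⋂ {C closed : A ⊆ C}. Closed sets containing A: {1, 2, 3, 4}, {1, 2, 3, 4, 5}.
Intersecting these: cl(A) = {1, 2, 3, 4}.
∂A = cl(A) ∖ int(A) = {1, 2, 3, 4} ∖ {1} = {2, 3, 4}.


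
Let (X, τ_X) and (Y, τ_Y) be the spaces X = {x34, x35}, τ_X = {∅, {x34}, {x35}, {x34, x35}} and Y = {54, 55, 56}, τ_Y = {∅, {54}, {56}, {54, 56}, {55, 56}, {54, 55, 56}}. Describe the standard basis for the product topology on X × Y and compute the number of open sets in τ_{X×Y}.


Basis B = {∅ × ∅, {x34} × {54}, {x34} × {56}, {x35} × {54}, {x35} × {56}, {x34} × {54, 56}, {x34, x35} × {54}, {x34} × {55, 56}, {x34, x35} × {56}, {x35} × {54, 56}, {x35} × {55, 56}, {x34} × {54, 55, 56}, {x35} × {54, 55, 56}, {x34, x35} × {54, 56}, {x34, x35} × {55, 56}, {x34, x35} × {54, 55, 56}}; |τ_{X×Y}| = 36.

Enumerate products U × V with U ∈ τ_X, V ∈ τ_Y (deduplicated):
  ∅ × ∅ = {} (∅)
  {x34} × {54} = {(x34,54)}
  {x34} × {56} = {(x34,56)}
  {x35} × {54} = {(x35,54)}
  {x35} × {56} = {(x35,56)}
  {x34} × {54, 56} = {(x34,54), (x34,56)}
  {x34, x35} × {54} = {(x34,54), (x35,54)}
  {x34} × {55, 56} = {(x34,55), (x34,56)}
  {x34, x35} × {56} = {(x34,56), (x35,56)}
  {x35} × {54, 56} = {(x35,54), (x35,56)}
  {x35} × {55, 56} = {(x35,55), (x35,56)}
  {x34} × {54, 55, 56} = {(x34,54), (x34,55), (x34,56)}
  {x35} × {54, 55, 56} = {(x35,54), (x35,55), (x35,56)}
  {x34, x35} × {54, 56} = {(x34,54), (x34,56), (x35,54), (x35,56)}
  {x34, x35} × {55, 56} = {(x34,55), (x34,56), (x35,55), (x35,56)}
  {x34, x35} × {54, 55, 56} = {(x34,54), (x34,55), (x34,56), (x35,54), (x35,55), (x35,56)}
These 16 distinct sets form the basis B.
Close under arbitrary unions to get τ_{X×Y}; counting gives |τ_{X×Y}| = 36.


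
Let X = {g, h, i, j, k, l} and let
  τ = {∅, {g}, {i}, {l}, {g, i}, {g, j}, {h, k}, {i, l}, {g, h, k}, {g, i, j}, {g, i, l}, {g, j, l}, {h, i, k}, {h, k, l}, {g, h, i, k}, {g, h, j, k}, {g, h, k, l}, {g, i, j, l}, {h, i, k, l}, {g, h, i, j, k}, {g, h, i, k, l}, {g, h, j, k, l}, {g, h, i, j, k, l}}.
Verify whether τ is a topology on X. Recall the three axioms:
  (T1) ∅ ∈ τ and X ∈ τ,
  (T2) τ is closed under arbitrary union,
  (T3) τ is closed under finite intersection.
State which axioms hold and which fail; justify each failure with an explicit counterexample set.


τ is NOT a topology on X.

Axiom (T1): ∅ ∈ τ? Yes; X ∈ τ? Yes.
Axiom (T2/T3): check pairwise unions and intersections of members of τ.
Counterexample for (T2): {g} ∪ {l} = {g, l} ∉ τ. Therefore τ is NOT a topology.


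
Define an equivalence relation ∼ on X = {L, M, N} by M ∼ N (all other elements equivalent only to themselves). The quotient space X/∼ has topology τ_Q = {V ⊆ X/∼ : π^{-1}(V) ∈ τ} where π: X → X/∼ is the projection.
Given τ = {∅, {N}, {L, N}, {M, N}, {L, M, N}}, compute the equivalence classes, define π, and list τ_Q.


X/∼ = {[L], [M=N]}; |τ_Q| = 3.

Equivalence classes: [L], [M=N].
Quotient map π: X → X/∼ sends L ↦ [L], M ↦ [M=N], N ↦ [M=N].
For each subset V ⊆ X/∼, compute π^{-1}(V) ⊆ X and check whether π^{-1}(V) ∈ τ. V is open in τ_Q iff π^{-1}(V) ∈ τ.
  V = {}: π^{-1}(V) = ∅ ∈ τ ✓.
  V = {[L]}: π^{-1}(V) = {L} ∉ τ ✗.
  V = {[M=N]}: π^{-1}(V) = {M, N} ∈ τ ✓.
  V = {[L], [M=N]}: π^{-1}(V) = {L, M, N} ∈ τ ✓.
Open sets in the quotient: τ_Q = {{}, {[M=N]}, {[L], [M=N]}} (3 elements).


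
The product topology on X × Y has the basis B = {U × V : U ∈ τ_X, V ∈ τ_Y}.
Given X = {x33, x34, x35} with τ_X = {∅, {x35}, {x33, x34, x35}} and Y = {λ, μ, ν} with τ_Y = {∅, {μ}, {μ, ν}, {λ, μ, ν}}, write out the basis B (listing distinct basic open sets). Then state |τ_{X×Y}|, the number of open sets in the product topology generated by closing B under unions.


Basis B = {∅ × ∅, {x35} × {μ}, {x35} × {μ, ν}, {x33, x34, x35} × {μ}, {x35} × {λ, μ, ν}, {x33, x34, x35} × {μ, ν}, {x33, x34, x35} × {λ, μ, ν}}; |τ_{X×Y}| = 10.

Enumerate products U × V with U ∈ τ_X, V ∈ τ_Y (deduplicated):
  ∅ × ∅ = {} (∅)
  {x35} × {μ} = {(x35,μ)}
  {x35} × {μ, ν} = {(x35,μ), (x35,ν)}
  {x33, x34, x35} × {μ} = {(x33,μ), (x34,μ), (x35,μ)}
  {x35} × {λ, μ, ν} = {(x35,λ), (x35,μ), (x35,ν)}
  {x33, x34, x35} × {μ, ν} = {(x33,μ), (x33,ν), (x34,μ), (x34,ν), (x35,μ), (x35,ν)}
  {x33, x34, x35} × {λ, μ, ν} = {(x33,λ), (x33,μ), (x33,ν), (x34,λ), (x34,μ), (x34,ν), (x35,λ), (x35,μ), (x35,ν)}
These 7 distinct sets form the basis B.
Close under arbitrary unions to get τ_{X×Y}; counting gives |τ_{X×Y}| = 10.


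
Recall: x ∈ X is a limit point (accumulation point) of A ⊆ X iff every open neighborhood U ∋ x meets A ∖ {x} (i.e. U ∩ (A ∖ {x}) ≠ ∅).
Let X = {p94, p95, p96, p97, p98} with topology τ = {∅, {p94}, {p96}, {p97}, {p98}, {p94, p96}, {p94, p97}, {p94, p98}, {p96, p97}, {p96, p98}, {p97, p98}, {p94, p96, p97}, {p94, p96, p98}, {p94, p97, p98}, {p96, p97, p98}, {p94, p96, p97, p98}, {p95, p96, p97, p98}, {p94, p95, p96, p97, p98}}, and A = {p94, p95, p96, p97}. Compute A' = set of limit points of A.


A' = {p95}

For each x ∈ X, list the open sets U ∈ τ with x ∈ U, then check whether U ∩ (A ∖ {x}) ≠ ∅ for every such U.
  x = p94: open {p94} ∋ x has {p94} ∩ (A ∖ {p94}) = ∅, so x is NOT a limit point.
  x = p95: opens ∋ x are {p95, p96, p97, p98}, {p94, p95, p96, p97, p98}; each meets A ∖ {p95}, so x IS a limit point.
  x = p96: open {p96} ∋ x has {p96} ∩ (A ∖ {p96}) = ∅, so x is NOT a limit point.
  x = p97: open {p97} ∋ x has {p97} ∩ (A ∖ {p97}) = ∅, so x is NOT a limit point.
  x = p98: open {p98} ∋ x has {p98} ∩ (A ∖ {p98}) = ∅, so x is NOT a limit point.
Collecting: A' = {p95}.


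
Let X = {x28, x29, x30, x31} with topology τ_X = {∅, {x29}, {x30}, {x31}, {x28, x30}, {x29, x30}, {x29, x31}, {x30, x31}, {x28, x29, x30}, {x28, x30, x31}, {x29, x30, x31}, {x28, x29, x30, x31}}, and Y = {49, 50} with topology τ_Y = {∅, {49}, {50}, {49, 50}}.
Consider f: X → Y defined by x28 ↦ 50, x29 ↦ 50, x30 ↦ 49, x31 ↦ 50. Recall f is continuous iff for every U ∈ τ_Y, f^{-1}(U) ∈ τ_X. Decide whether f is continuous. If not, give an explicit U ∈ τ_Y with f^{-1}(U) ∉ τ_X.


f is NOT continuous.

Compute f^{-1}(U) for each U ∈ τ_Y:
  U = ∅: f^{-1}(U) = ∅ ∈ τ_X ✓.
  U = {49}: f^{-1}(U) = {x30} ∈ τ_X ✓.
  U = {50}: f^{-1}(U) = {x28, x29, x31} ∉ τ_X ✗.
  U = {49, 50}: f^{-1}(U) = {x28, x29, x30, x31} ∈ τ_X ✓.
Found U = {50} with f^{-1}(U) = {x28, x29, x31} not in τ_X. Therefore f is NOT continuous.


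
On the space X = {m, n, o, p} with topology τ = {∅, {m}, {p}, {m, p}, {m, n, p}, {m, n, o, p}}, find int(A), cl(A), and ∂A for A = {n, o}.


int(A) = ∅, cl(A) = {n, o}, ∂A = {n, o}.

Closed sets in (X, τ) are complements of opens:
  closed(X, τ) = {∅, {o}, {n, o}, {m, n, o}, {n, o, p}, {m, n, o, p}}.
int(A) = ⋃ {U ∈ τ : U ⊆ A}. Opens contained in A: ∅.
Taking the union of these: int(A) = ∅.
cl(A) = ⋂ {C closed : A ⊆ C}. Closed sets containing A: {n, o}, {m, n, o}, {n, o, p}, {m, n, o, p}.
Intersecting these: cl(A) = {n, o}.
∂A = cl(A) ∖ int(A) = {n, o} ∖ ∅ = {n, o}.


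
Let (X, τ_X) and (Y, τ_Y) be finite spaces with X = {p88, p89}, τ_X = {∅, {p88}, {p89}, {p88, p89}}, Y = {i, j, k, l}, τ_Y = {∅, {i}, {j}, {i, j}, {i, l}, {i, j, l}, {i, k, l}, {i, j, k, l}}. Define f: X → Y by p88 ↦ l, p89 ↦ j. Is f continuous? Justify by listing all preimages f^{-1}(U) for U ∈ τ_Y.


f IS continuous.

Compute f^{-1}(U) for each U ∈ τ_Y:
  U = ∅: f^{-1}(U) = ∅ ∈ τ_X ✓.
  U = {i}: f^{-1}(U) = ∅ ∈ τ_X ✓.
  U = {j}: f^{-1}(U) = {p89} ∈ τ_X ✓.
  U = {i, j}: f^{-1}(U) = {p89} ∈ τ_X ✓.
  U = {i, l}: f^{-1}(U) = {p88} ∈ τ_X ✓.
  U = {i, j, l}: f^{-1}(U) = {p88, p89} ∈ τ_X ✓.
  U = {i, k, l}: f^{-1}(U) = {p88} ∈ τ_X ✓.
  U = {i, j, k, l}: f^{-1}(U) = {p88, p89} ∈ τ_X ✓.
Every preimage lies in τ_X, so f IS continuous.


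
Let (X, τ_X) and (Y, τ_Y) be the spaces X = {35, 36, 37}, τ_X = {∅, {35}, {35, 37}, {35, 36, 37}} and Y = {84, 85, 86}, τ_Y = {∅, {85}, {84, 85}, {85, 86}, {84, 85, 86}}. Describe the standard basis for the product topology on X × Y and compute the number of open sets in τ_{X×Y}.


Basis B = {∅ × ∅, {35} × {85}, {35} × {84, 85}, {35} × {85, 86}, {35, 37} × {85}, {35} × {84, 85, 86}, {35, 36, 37} × {85}, {35, 37} × {84, 85}, {35, 37} × {85, 86}, {35, 37} × {84, 85, 86}, {35, 36, 37} × {84, 85}, {35, 36, 37} × {85, 86}, {35, 36, 37} × {84, 85, 86}}; |τ_{X×Y}| = 30.

Enumerate products U × V with U ∈ τ_X, V ∈ τ_Y (deduplicated):
  ∅ × ∅ = {} (∅)
  {35} × {85} = {(35,85)}
  {35} × {84, 85} = {(35,84), (35,85)}
  {35} × {85, 86} = {(35,85), (35,86)}
  {35, 37} × {85} = {(35,85), (37,85)}
  {35} × {84, 85, 86} = {(35,84), (35,85), (35,86)}
  {35, 36, 37} × {85} = {(35,85), (36,85), (37,85)}
  {35, 37} × {84, 85} = {(35,84), (35,85), (37,84), (37,85)}
  {35, 37} × {85, 86} = {(35,85), (35,86), (37,85), (37,86)}
  {35, 37} × {84, 85, 86} = {(35,84), (35,85), (35,86), (37,84), (37,85), (37,86)}
  {35, 36, 37} × {84, 85} = {(35,84), (35,85), (36,84), (36,85), (37,84), (37,85)}
  {35, 36, 37} × {85, 86} = {(35,85), (35,86), (36,85), (36,86), (37,85), (37,86)}
  {35, 36, 37} × {84, 85, 86} = {(35,84), (35,85), (35,86), (36,84), (36,85), (36,86), (37,84), (37,85), (37,86)}
These 13 distinct sets form the basis B.
Close under arbitrary unions to get τ_{X×Y}; counting gives |τ_{X×Y}| = 30.


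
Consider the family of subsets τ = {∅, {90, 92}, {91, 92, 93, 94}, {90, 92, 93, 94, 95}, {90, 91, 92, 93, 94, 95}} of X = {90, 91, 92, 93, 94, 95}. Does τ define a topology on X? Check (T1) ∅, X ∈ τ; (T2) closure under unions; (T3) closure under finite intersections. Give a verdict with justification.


τ is NOT a topology on X.

Axiom (T1): ∅ ∈ τ? Yes; X ∈ τ? Yes.
Axiom (T2/T3): check pairwise unions and intersections of members of τ.
Counterexample for (T3): {90, 92} ∩ {91, 92, 93, 94} = {92} ∉ τ. Therefore τ is NOT a topology.


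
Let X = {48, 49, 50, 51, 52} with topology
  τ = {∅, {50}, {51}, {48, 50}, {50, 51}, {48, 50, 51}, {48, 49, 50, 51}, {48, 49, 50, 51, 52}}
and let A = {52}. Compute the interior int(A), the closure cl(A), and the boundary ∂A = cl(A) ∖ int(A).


int(A) = ∅, cl(A) = {52}, ∂A = {52}.

Closed sets in (X, τ) are complements of opens:
  closed(X, τ) = {∅, {52}, {49, 52}, {48, 49, 52}, {49, 51, 52}, {48, 49, 50, 52}, {48, 49, 51, 52}, {48, 49, 50, 51, 52}}.
int(A) = ⋃ {U ∈ τ : U ⊆ A}. Opens contained in A: ∅.
Taking the union of these: int(A) = ∅.
cl(A) = ⋂ {C closed : A ⊆ C}. Closed sets containing A: {52}, {49, 52}, {48, 49, 52}, {49, 51, 52}, {48, 49, 50, 52}, {48, 49, 51, 52}, {48, 49, 50, 51, 52}.
Intersecting these: cl(A) = {52}.
∂A = cl(A) ∖ int(A) = {52} ∖ ∅ = {52}.
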